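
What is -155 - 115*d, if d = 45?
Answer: -5330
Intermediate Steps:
-155 - 115*d = -155 - 115*45 = -155 - 5175 = -5330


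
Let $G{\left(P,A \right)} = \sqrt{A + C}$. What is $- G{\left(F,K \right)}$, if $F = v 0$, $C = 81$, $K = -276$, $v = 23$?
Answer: $- i \sqrt{195} \approx - 13.964 i$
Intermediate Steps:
$F = 0$ ($F = 23 \cdot 0 = 0$)
$G{\left(P,A \right)} = \sqrt{81 + A}$ ($G{\left(P,A \right)} = \sqrt{A + 81} = \sqrt{81 + A}$)
$- G{\left(F,K \right)} = - \sqrt{81 - 276} = - \sqrt{-195} = - i \sqrt{195}$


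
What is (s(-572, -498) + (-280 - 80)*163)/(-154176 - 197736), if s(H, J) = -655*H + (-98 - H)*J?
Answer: -9991/43989 ≈ -0.22712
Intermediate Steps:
s(H, J) = -655*H + J*(-98 - H)
(s(-572, -498) + (-280 - 80)*163)/(-154176 - 197736) = ((-655*(-572) - 98*(-498) - 1*(-572)*(-498)) + (-280 - 80)*163)/(-154176 - 197736) = ((374660 + 48804 - 284856) - 360*163)/(-351912) = (138608 - 58680)*(-1/351912) = 79928*(-1/351912) = -9991/43989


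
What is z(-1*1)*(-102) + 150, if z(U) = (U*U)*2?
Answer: -54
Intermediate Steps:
z(U) = 2*U**2 (z(U) = U**2*2 = 2*U**2)
z(-1*1)*(-102) + 150 = (2*(-1*1)**2)*(-102) + 150 = (2*(-1)**2)*(-102) + 150 = (2*1)*(-102) + 150 = 2*(-102) + 150 = -204 + 150 = -54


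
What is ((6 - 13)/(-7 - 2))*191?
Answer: 1337/9 ≈ 148.56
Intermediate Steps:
((6 - 13)/(-7 - 2))*191 = -7/(-9)*191 = -7*(-⅑)*191 = (7/9)*191 = 1337/9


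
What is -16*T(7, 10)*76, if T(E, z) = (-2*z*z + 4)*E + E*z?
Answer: 1583232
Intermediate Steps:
T(E, z) = E*z + E*(4 - 2*z²) (T(E, z) = (-2*z² + 4)*E + E*z = (4 - 2*z²)*E + E*z = E*(4 - 2*z²) + E*z = E*z + E*(4 - 2*z²))
-16*T(7, 10)*76 = -112*(4 + 10 - 2*10²)*76 = -112*(4 + 10 - 2*100)*76 = -112*(4 + 10 - 200)*76 = -112*(-186)*76 = -16*(-1302)*76 = 20832*76 = 1583232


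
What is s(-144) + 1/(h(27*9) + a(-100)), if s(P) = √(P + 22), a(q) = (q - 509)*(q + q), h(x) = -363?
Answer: 1/121437 + I*√122 ≈ 8.2347e-6 + 11.045*I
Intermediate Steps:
a(q) = 2*q*(-509 + q) (a(q) = (-509 + q)*(2*q) = 2*q*(-509 + q))
s(P) = √(22 + P)
s(-144) + 1/(h(27*9) + a(-100)) = √(22 - 144) + 1/(-363 + 2*(-100)*(-509 - 100)) = √(-122) + 1/(-363 + 2*(-100)*(-609)) = I*√122 + 1/(-363 + 121800) = I*√122 + 1/121437 = 1/121437 + I*√122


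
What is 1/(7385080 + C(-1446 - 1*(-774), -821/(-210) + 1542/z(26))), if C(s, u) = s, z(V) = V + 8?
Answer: 1/7384408 ≈ 1.3542e-7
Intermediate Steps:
z(V) = 8 + V
1/(7385080 + C(-1446 - 1*(-774), -821/(-210) + 1542/z(26))) = 1/(7385080 + (-1446 - 1*(-774))) = 1/(7385080 + (-1446 + 774)) = 1/(7385080 - 672) = 1/7384408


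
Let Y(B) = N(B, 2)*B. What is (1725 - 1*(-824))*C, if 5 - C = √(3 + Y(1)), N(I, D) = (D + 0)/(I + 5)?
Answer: 12745 - 2549*√30/3 ≈ 8091.2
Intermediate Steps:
N(I, D) = D/(5 + I)
Y(B) = 2*B/(5 + B) (Y(B) = (2/(5 + B))*B = 2*B/(5 + B))
C = 5 - √30/3 (C = 5 - √(3 + 2*1/(5 + 1)) = 5 - √(3 + 2*1/6) = 5 - √(3 + 2*1*(⅙)) = 5 - √(3 + ⅓) = 5 - √(10/3) = 5 - √30/3 ≈ 3.1743)
(1725 - 1*(-824))*C = (1725 - 1*(-824))*(5 - √30/3) = (1725 + 824)*(5 - √30/3) = 2549*(5 - √30/3) = 12745 - 2549*√30/3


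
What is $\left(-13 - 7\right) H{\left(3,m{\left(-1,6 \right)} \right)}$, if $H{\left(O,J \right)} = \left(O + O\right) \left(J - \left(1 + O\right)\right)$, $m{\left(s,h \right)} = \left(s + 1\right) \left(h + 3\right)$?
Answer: $480$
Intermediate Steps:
$m{\left(s,h \right)} = \left(1 + s\right) \left(3 + h\right)$
$H{\left(O,J \right)} = 2 O \left(-1 + J - O\right)$
$\left(-13 - 7\right) H{\left(3,m{\left(-1,6 \right)} \right)} = \left(-13 - 7\right) 2 \cdot 3 \left(-1 + \left(3 + 6 + 3 \left(-1\right) + 6 \left(-1\right)\right) - 3\right) = - 20 \cdot 2 \cdot 3 \left(-1 + \left(3 + 6 - 3 - 6\right) - 3\right) = - 20 \cdot 2 \cdot 3 \left(-1 + 0 - 3\right) = - 20 \cdot 2 \cdot 3 \left(-4\right) = \left(-20\right) \left(-24\right) = 480$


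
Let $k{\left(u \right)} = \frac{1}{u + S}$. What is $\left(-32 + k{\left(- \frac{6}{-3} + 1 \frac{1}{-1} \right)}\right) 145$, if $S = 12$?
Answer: $- \frac{60175}{13} \approx -4628.8$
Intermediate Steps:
$k{\left(u \right)} = \frac{1}{12 + u}$ ($k{\left(u \right)} = \frac{1}{u + 12} = \frac{1}{12 + u}$)
$\left(-32 + k{\left(- \frac{6}{-3} + 1 \frac{1}{-1} \right)}\right) 145 = \left(-32 + \frac{1}{12 + \left(- \frac{6}{-3} + 1 \frac{1}{-1}\right)}\right) 145 = \left(-32 + \frac{1}{12 + \left(\left(-6\right) \left(- \frac{1}{3}\right) + 1 \left(-1\right)\right)}\right) 145 = \left(-32 + \frac{1}{12 + \left(2 - 1\right)}\right) 145 = \left(-32 + \frac{1}{12 + 1}\right) 145 = \left(-32 + \frac{1}{13}\right) 145 = \left(- \frac{415}{13}\right) 145 = - \frac{60175}{13}$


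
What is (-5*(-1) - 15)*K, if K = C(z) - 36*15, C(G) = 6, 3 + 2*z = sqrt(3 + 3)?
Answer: 5340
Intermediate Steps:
z = -3/2 + sqrt(6)/2 (z = -3/2 + sqrt(3 + 3)/2 = -3/2 + sqrt(6)/2 ≈ -0.27526)
K = -534 (K = 6 - 36*15 = 6 - 540 = -534)
(-5*(-1) - 15)*K = (-5*(-1) - 15)*(-534) = (5 - 15)*(-534) = -10*(-534) = 5340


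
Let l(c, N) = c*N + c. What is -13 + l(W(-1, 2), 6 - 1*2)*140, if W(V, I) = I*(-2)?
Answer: -2813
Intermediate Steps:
W(V, I) = -2*I
l(c, N) = c + N*c (l(c, N) = N*c + c = c + N*c)
-13 + l(W(-1, 2), 6 - 1*2)*140 = -13 + ((-2*2)*(1 + (6 - 1*2)))*140 = -13 - 4*(1 + (6 - 2))*140 = -13 - 4*(1 + 4)*140 = -13 - 4*5*140 = -13 - 20*140 = -13 - 2800 = -2813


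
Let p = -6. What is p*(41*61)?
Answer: -15006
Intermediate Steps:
p*(41*61) = -246*61 = -6*2501 = -15006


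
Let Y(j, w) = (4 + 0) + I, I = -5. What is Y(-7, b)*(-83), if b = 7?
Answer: 83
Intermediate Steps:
Y(j, w) = -1 (Y(j, w) = (4 + 0) - 5 = 4 - 5 = -1)
Y(-7, b)*(-83) = -1*(-83) = 83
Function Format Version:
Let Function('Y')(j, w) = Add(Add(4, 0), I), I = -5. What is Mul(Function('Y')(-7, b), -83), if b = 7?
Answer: 83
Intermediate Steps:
Function('Y')(j, w) = -1 (Function('Y')(j, w) = Add(Add(4, 0), -5) = Add(4, -5) = -1)
Mul(Function('Y')(-7, b), -83) = Mul(-1, -83) = 83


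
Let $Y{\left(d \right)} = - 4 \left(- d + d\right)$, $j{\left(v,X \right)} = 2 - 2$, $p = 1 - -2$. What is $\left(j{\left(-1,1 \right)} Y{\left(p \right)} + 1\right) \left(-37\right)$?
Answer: $-37$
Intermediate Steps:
$p = 3$ ($p = 1 + 2 = 3$)
$j{\left(v,X \right)} = 0$
$Y{\left(d \right)} = 0$ ($Y{\left(d \right)} = \left(-4\right) 0 = 0$)
$\left(j{\left(-1,1 \right)} Y{\left(p \right)} + 1\right) \left(-37\right) = \left(0 \cdot 0 + 1\right) \left(-37\right) = \left(0 + 1\right) \left(-37\right) = 1 \left(-37\right) = -37$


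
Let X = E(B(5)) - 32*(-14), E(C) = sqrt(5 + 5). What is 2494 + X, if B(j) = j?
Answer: 2942 + sqrt(10) ≈ 2945.2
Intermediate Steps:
E(C) = sqrt(10)
X = 448 + sqrt(10) (X = sqrt(10) - 32*(-14) = sqrt(10) + 448 = 448 + sqrt(10) ≈ 451.16)
2494 + X = 2494 + (448 + sqrt(10)) = 2942 + sqrt(10)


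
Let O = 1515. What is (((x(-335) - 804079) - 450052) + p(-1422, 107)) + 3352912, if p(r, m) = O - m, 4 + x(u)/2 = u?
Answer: 2099511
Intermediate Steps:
x(u) = -8 + 2*u
p(r, m) = 1515 - m
(((x(-335) - 804079) - 450052) + p(-1422, 107)) + 3352912 = ((((-8 + 2*(-335)) - 804079) - 450052) + (1515 - 1*107)) + 3352912 = ((((-8 - 670) - 804079) - 450052) + (1515 - 107)) + 3352912 = (((-678 - 804079) - 450052) + 1408) + 3352912 = ((-804757 - 450052) + 1408) + 3352912 = (-1254809 + 1408) + 3352912 = -1253401 + 3352912 = 2099511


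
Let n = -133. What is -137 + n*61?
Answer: -8250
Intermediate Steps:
-137 + n*61 = -137 - 133*61 = -137 - 8113 = -8250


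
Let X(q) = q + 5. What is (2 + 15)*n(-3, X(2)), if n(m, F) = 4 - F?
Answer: -51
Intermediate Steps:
X(q) = 5 + q
(2 + 15)*n(-3, X(2)) = (2 + 15)*(4 - (5 + 2)) = 17*(4 - 1*7) = 17*(4 - 7) = 17*(-3) = -51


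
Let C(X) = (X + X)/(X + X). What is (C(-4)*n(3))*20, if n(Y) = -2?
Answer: -40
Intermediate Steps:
C(X) = 1 (C(X) = (2*X)/((2*X)) = (2*X)*(1/(2*X)) = 1)
(C(-4)*n(3))*20 = (1*(-2))*20 = -2*20 = -40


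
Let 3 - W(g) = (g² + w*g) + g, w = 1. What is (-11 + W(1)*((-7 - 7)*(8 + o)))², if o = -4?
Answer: 121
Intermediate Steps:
W(g) = 3 - g² - 2*g (W(g) = 3 - ((g² + 1*g) + g) = 3 - ((g² + g) + g) = 3 - ((g + g²) + g) = 3 - (g² + 2*g) = 3 + (-g² - 2*g) = 3 - g² - 2*g)
(-11 + W(1)*((-7 - 7)*(8 + o)))² = (-11 + (3 - 1*1² - 2*1)*((-7 - 7)*(8 - 4)))² = (-11 + (3 - 1*1 - 2)*(-14*4))² = (-11 + (3 - 1 - 2)*(-56))² = (-11 + 0*(-56))² = (-11 + 0)² = (-11)² = 121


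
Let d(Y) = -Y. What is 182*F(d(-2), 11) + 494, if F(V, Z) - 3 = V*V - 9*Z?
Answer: -16250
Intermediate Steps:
F(V, Z) = 3 + V² - 9*Z (F(V, Z) = 3 + (V*V - 9*Z) = 3 + (V² - 9*Z) = 3 + V² - 9*Z)
182*F(d(-2), 11) + 494 = 182*(3 + (-1*(-2))² - 9*11) + 494 = 182*(3 + 2² - 99) + 494 = 182*(3 + 4 - 99) + 494 = 182*(-92) + 494 = -16744 + 494 = -16250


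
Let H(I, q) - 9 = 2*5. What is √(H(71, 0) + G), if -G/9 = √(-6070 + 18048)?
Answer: √(19 - 9*√11978) ≈ 31.08*I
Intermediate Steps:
G = -9*√11978 (G = -9*√(-6070 + 18048) = -9*√11978 ≈ -985.00)
H(I, q) = 19 (H(I, q) = 9 + 2*5 = 9 + 10 = 19)
√(H(71, 0) + G) = √(19 - 9*√11978)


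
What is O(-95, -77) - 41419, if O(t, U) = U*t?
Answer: -34104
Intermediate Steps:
O(-95, -77) - 41419 = -77*(-95) - 41419 = 7315 - 41419 = -34104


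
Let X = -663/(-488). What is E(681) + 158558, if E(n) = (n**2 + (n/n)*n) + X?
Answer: 304024663/488 ≈ 6.2300e+5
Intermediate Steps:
X = 663/488 (X = -663*(-1/488) = 663/488 ≈ 1.3586)
E(n) = 663/488 + n + n**2 (E(n) = (n**2 + (n/n)*n) + 663/488 = (n**2 + 1*n) + 663/488 = (n**2 + n) + 663/488 = (n + n**2) + 663/488 = 663/488 + n + n**2)
E(681) + 158558 = (663/488 + 681 + 681**2) + 158558 = (663/488 + 681 + 463761) + 158558 = 226648359/488 + 158558 = 304024663/488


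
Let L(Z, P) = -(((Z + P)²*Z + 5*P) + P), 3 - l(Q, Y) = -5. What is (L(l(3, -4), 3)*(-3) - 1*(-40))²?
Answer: 8988004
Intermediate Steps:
l(Q, Y) = 8 (l(Q, Y) = 3 - 1*(-5) = 3 + 5 = 8)
L(Z, P) = -6*P - Z*(P + Z)² (L(Z, P) = -(((P + Z)²*Z + 5*P) + P) = -((Z*(P + Z)² + 5*P) + P) = -((5*P + Z*(P + Z)²) + P) = -(6*P + Z*(P + Z)²) = -6*P - Z*(P + Z)²)
(L(l(3, -4), 3)*(-3) - 1*(-40))² = ((-6*3 - 1*8*(3 + 8)²)*(-3) - 1*(-40))² = ((-18 - 1*8*11²)*(-3) + 40)² = ((-18 - 1*8*121)*(-3) + 40)² = ((-18 - 968)*(-3) + 40)² = (-986*(-3) + 40)² = (2958 + 40)² = 2998² = 8988004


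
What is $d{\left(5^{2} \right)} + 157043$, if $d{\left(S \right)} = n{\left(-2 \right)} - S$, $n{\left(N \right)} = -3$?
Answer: $157015$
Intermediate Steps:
$d{\left(S \right)} = -3 - S$
$d{\left(5^{2} \right)} + 157043 = \left(-3 - 5^{2}\right) + 157043 = \left(-3 - 25\right) + 157043 = -28 + 157043 = 157015$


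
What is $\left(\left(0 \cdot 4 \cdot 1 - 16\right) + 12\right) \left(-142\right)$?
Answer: $568$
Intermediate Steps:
$\left(\left(0 \cdot 4 \cdot 1 - 16\right) + 12\right) \left(-142\right) = \left(\left(0 \cdot 1 - 16\right) + 12\right) \left(-142\right) = \left(\left(0 - 16\right) + 12\right) \left(-142\right) = \left(-16 + 12\right) \left(-142\right) = \left(-4\right) \left(-142\right) = 568$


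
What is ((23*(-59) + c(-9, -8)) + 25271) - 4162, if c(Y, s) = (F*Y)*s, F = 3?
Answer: 19968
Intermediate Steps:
c(Y, s) = 3*Y*s (c(Y, s) = (3*Y)*s = 3*Y*s)
((23*(-59) + c(-9, -8)) + 25271) - 4162 = ((23*(-59) + 3*(-9)*(-8)) + 25271) - 4162 = ((-1357 + 216) + 25271) - 4162 = (-1141 + 25271) - 4162 = 24130 - 4162 = 19968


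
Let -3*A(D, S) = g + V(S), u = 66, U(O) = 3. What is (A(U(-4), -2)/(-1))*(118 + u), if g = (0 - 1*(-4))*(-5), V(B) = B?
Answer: -4048/3 ≈ -1349.3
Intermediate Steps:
g = -20 (g = (0 + 4)*(-5) = 4*(-5) = -20)
A(D, S) = 20/3 - S/3 (A(D, S) = -(-20 + S)/3 = 20/3 - S/3)
(A(U(-4), -2)/(-1))*(118 + u) = ((20/3 - ⅓*(-2))/(-1))*(118 + 66) = ((20/3 + ⅔)*(-1))*184 = ((22/3)*(-1))*184 = -22/3*184 = -4048/3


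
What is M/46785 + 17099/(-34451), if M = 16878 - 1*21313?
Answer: -190553380/322358007 ≈ -0.59112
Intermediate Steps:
M = -4435 (M = 16878 - 21313 = -4435)
M/46785 + 17099/(-34451) = -4435/46785 + 17099/(-34451) = -4435*1/46785 + 17099*(-1/34451) = -887/9357 - 17099/34451 = -190553380/322358007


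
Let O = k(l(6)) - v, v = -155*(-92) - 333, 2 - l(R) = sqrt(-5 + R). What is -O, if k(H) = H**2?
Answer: 13926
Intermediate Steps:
l(R) = 2 - sqrt(-5 + R)
v = 13927 (v = 14260 - 333 = 13927)
O = -13926 (O = (2 - sqrt(-5 + 6))**2 - 1*13927 = (2 - sqrt(1))**2 - 13927 = (2 - 1*1)**2 - 13927 = (2 - 1)**2 - 13927 = 1**2 - 13927 = 1 - 13927 = -13926)
-O = -1*(-13926) = 13926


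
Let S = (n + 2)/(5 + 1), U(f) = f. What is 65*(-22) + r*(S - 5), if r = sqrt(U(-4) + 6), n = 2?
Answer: -1430 - 13*sqrt(2)/3 ≈ -1436.1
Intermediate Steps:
S = 2/3 (S = (2 + 2)/(5 + 1) = 4/6 = 4*(1/6) = 2/3 ≈ 0.66667)
r = sqrt(2) (r = sqrt(-4 + 6) = sqrt(2) ≈ 1.4142)
65*(-22) + r*(S - 5) = 65*(-22) + sqrt(2)*(2/3 - 5) = -1430 + sqrt(2)*(-13/3) = -1430 - 13*sqrt(2)/3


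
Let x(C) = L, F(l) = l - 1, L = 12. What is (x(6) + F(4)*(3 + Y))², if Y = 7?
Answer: 1764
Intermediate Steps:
F(l) = -1 + l
x(C) = 12
(x(6) + F(4)*(3 + Y))² = (12 + (-1 + 4)*(3 + 7))² = (12 + 3*10)² = (12 + 30)² = 42² = 1764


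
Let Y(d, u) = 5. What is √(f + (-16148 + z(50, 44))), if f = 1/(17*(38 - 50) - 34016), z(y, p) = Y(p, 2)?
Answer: I*√4725897158855/17110 ≈ 127.06*I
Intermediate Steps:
z(y, p) = 5
f = -1/34220 (f = 1/(17*(-12) - 34016) = 1/(-204 - 34016) = 1/(-34220) = -1/34220 ≈ -2.9223e-5)
√(f + (-16148 + z(50, 44))) = √(-1/34220 + (-16148 + 5)) = √(-1/34220 - 16143) = √(-552413461/34220) = I*√4725897158855/17110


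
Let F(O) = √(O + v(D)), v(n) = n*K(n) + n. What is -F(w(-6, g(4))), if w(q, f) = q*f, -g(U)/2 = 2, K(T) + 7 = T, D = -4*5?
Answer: -4*√34 ≈ -23.324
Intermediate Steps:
D = -20
K(T) = -7 + T
v(n) = n + n*(-7 + n) (v(n) = n*(-7 + n) + n = n + n*(-7 + n))
g(U) = -4 (g(U) = -2*2 = -4)
w(q, f) = f*q
F(O) = √(520 + O) (F(O) = √(O - 20*(-6 - 20)) = √(O - 20*(-26)) = √(O + 520) = √(520 + O))
-F(w(-6, g(4))) = -√(520 - 4*(-6)) = -√(520 + 24) = -√544 = -4*√34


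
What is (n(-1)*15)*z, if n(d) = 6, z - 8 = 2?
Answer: 900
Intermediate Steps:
z = 10 (z = 8 + 2 = 10)
(n(-1)*15)*z = (6*15)*10 = 90*10 = 900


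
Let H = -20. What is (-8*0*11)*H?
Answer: 0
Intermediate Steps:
(-8*0*11)*H = (-8*0*11)*(-20) = (0*11)*(-20) = 0*(-20) = 0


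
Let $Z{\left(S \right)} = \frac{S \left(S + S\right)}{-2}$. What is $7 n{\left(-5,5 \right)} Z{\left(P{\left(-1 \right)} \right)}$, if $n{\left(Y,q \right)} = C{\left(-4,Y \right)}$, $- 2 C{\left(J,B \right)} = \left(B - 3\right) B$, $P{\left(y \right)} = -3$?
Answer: $1260$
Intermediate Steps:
$C{\left(J,B \right)} = - \frac{B \left(-3 + B\right)}{2}$ ($C{\left(J,B \right)} = - \frac{\left(B - 3\right) B}{2} = - \frac{\left(-3 + B\right) B}{2} = - \frac{B \left(-3 + B\right)}{2}$)
$Z{\left(S \right)} = - S^{2}$ ($Z{\left(S \right)} = S 2 S \left(- \frac{1}{2}\right) = 2 S^{2} \left(- \frac{1}{2}\right) = - S^{2}$)
$n{\left(Y,q \right)} = \frac{Y \left(3 - Y\right)}{2}$
$7 n{\left(-5,5 \right)} Z{\left(P{\left(-1 \right)} \right)} = 7 \cdot \frac{1}{2} \left(-5\right) \left(3 - -5\right) \left(- \left(-3\right)^{2}\right) = 7 \cdot \frac{1}{2} \left(-5\right) \left(3 + 5\right) \left(\left(-1\right) 9\right) = 7 \cdot \frac{1}{2} \left(-5\right) 8 \left(-9\right) = 7 \left(-20\right) \left(-9\right) = \left(-140\right) \left(-9\right) = 1260$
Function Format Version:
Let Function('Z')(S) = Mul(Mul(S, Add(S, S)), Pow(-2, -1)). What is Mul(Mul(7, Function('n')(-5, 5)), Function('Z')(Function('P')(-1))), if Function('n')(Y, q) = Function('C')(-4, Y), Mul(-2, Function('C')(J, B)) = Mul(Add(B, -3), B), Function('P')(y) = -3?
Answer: 1260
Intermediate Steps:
Function('C')(J, B) = Mul(Rational(-1, 2), B, Add(-3, B)) (Function('C')(J, B) = Mul(Rational(-1, 2), Mul(Add(B, -3), B)) = Mul(Rational(-1, 2), Mul(Add(-3, B), B)) = Mul(Rational(-1, 2), Mul(B, Add(-3, B))) = Mul(Rational(-1, 2), B, Add(-3, B)))
Function('Z')(S) = Mul(-1, Pow(S, 2)) (Function('Z')(S) = Mul(Mul(S, Mul(2, S)), Rational(-1, 2)) = Mul(Mul(2, Pow(S, 2)), Rational(-1, 2)) = Mul(-1, Pow(S, 2)))
Function('n')(Y, q) = Mul(Rational(1, 2), Y, Add(3, Mul(-1, Y)))
Mul(Mul(7, Function('n')(-5, 5)), Function('Z')(Function('P')(-1))) = Mul(Mul(7, Mul(Rational(1, 2), -5, Add(3, Mul(-1, -5)))), Mul(-1, Pow(-3, 2))) = Mul(Mul(7, Mul(Rational(1, 2), -5, Add(3, 5))), Mul(-1, 9)) = Mul(Mul(7, Mul(Rational(1, 2), -5, 8)), -9) = Mul(Mul(7, -20), -9) = Mul(-140, -9) = 1260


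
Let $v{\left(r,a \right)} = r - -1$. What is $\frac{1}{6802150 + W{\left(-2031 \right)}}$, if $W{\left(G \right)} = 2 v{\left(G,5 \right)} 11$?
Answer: $\frac{1}{6757490} \approx 1.4798 \cdot 10^{-7}$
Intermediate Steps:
$v{\left(r,a \right)} = 1 + r$ ($v{\left(r,a \right)} = r + 1 = 1 + r$)
$W{\left(G \right)} = 22 + 22 G$ ($W{\left(G \right)} = 2 \left(1 + G\right) 11 = \left(2 + 2 G\right) 11 = 22 + 22 G$)
$\frac{1}{6802150 + W{\left(-2031 \right)}} = \frac{1}{6802150 + \left(22 + 22 \left(-2031\right)\right)} = \frac{1}{6802150 + \left(22 - 44682\right)} = \frac{1}{6802150 - 44660} = \frac{1}{6757490}$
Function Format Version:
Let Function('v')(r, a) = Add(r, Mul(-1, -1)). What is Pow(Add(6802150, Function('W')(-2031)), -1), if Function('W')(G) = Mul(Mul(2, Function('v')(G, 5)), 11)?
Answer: Rational(1, 6757490) ≈ 1.4798e-7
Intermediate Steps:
Function('v')(r, a) = Add(1, r) (Function('v')(r, a) = Add(r, 1) = Add(1, r))
Function('W')(G) = Add(22, Mul(22, G)) (Function('W')(G) = Mul(Mul(2, Add(1, G)), 11) = Mul(Add(2, Mul(2, G)), 11) = Add(22, Mul(22, G)))
Pow(Add(6802150, Function('W')(-2031)), -1) = Pow(Add(6802150, Add(22, Mul(22, -2031))), -1) = Pow(Add(6802150, Add(22, -44682)), -1) = Pow(Add(6802150, -44660), -1) = Pow(6757490, -1) = Rational(1, 6757490)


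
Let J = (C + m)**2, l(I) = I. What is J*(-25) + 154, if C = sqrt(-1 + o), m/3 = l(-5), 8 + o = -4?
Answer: -5146 + 750*I*sqrt(13) ≈ -5146.0 + 2704.2*I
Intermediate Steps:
o = -12 (o = -8 - 4 = -12)
m = -15 (m = 3*(-5) = -15)
C = I*sqrt(13) (C = sqrt(-1 - 12) = sqrt(-13) = I*sqrt(13) ≈ 3.6056*I)
J = (-15 + I*sqrt(13))**2 (J = (I*sqrt(13) - 15)**2 = (-15 + I*sqrt(13))**2 ≈ 212.0 - 108.17*I)
J*(-25) + 154 = (15 - I*sqrt(13))**2*(-25) + 154 = -25*(15 - I*sqrt(13))**2 + 154 = 154 - 25*(15 - I*sqrt(13))**2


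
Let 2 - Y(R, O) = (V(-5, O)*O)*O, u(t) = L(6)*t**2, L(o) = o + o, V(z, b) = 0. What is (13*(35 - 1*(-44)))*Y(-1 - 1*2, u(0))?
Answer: 2054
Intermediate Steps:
L(o) = 2*o
u(t) = 12*t**2 (u(t) = (2*6)*t**2 = 12*t**2)
Y(R, O) = 2 (Y(R, O) = 2 - 0*O*O = 2 - 0*O = 2 - 1*0 = 2 + 0 = 2)
(13*(35 - 1*(-44)))*Y(-1 - 1*2, u(0)) = (13*(35 - 1*(-44)))*2 = (13*(35 + 44))*2 = (13*79)*2 = 1027*2 = 2054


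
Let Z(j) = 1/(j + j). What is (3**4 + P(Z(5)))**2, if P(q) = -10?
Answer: 5041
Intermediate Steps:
Z(j) = 1/(2*j)
(3**4 + P(Z(5)))**2 = (3**4 - 10)**2 = (81 - 10)**2 = 71**2 = 5041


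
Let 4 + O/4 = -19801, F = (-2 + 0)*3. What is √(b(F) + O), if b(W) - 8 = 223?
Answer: I*√78989 ≈ 281.05*I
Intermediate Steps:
F = -6 (F = -2*3 = -6)
b(W) = 231 (b(W) = 8 + 223 = 231)
O = -79220 (O = -16 + 4*(-19801) = -16 - 79204 = -79220)
√(b(F) + O) = √(231 - 79220) = √(-78989) = I*√78989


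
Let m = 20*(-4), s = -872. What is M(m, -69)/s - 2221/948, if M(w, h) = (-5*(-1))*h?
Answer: -402413/206664 ≈ -1.9472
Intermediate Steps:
m = -80
M(w, h) = 5*h
M(m, -69)/s - 2221/948 = (5*(-69))/(-872) - 2221/948 = -345*(-1/872) - 2221*1/948 = 345/872 - 2221/948 = -402413/206664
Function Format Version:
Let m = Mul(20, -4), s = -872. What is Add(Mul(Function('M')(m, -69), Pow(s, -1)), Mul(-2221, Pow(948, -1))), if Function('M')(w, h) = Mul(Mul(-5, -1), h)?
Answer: Rational(-402413, 206664) ≈ -1.9472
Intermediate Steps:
m = -80
Function('M')(w, h) = Mul(5, h)
Add(Mul(Function('M')(m, -69), Pow(s, -1)), Mul(-2221, Pow(948, -1))) = Add(Mul(Mul(5, -69), Pow(-872, -1)), Mul(-2221, Pow(948, -1))) = Add(Mul(-345, Rational(-1, 872)), Mul(-2221, Rational(1, 948))) = Add(Rational(345, 872), Rational(-2221, 948)) = Rational(-402413, 206664)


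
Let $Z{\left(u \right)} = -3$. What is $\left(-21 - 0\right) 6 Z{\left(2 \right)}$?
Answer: $378$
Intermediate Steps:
$\left(-21 - 0\right) 6 Z{\left(2 \right)} = \left(-21 - 0\right) 6 \left(-3\right) = \left(-21 + 0\right) 6 \left(-3\right) = \left(-21\right) 6 \left(-3\right) = \left(-126\right) \left(-3\right) = 378$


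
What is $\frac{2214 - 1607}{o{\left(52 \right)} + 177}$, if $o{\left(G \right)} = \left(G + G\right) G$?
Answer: $\frac{607}{5585} \approx 0.10868$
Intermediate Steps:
$o{\left(G \right)} = 2 G^{2}$ ($o{\left(G \right)} = 2 G G = 2 G^{2}$)
$\frac{2214 - 1607}{o{\left(52 \right)} + 177} = \frac{2214 - 1607}{2 \cdot 52^{2} + 177} = \frac{607}{2 \cdot 2704 + 177} = \frac{607}{5408 + 177} = \frac{607}{5585}$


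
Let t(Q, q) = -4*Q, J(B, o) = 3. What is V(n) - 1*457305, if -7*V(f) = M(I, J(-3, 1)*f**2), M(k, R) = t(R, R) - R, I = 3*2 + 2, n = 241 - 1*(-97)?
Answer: -1487475/7 ≈ -2.1250e+5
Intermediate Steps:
n = 338 (n = 241 + 97 = 338)
I = 8 (I = 6 + 2 = 8)
M(k, R) = -5*R (M(k, R) = -4*R - R = -5*R)
V(f) = 15*f**2/7 (V(f) = -(-5)*3*f**2/7 = -(-15)*f**2/7 = 15*f**2/7)
V(n) - 1*457305 = (15/7)*338**2 - 1*457305 = (15/7)*114244 - 457305 = 1713660/7 - 457305 = -1487475/7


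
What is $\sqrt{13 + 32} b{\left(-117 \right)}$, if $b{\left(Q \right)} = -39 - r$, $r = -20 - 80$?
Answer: $183 \sqrt{5} \approx 409.2$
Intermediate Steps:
$r = -100$
$b{\left(Q \right)} = 61$ ($b{\left(Q \right)} = -39 - -100 = -39 + 100 = 61$)
$\sqrt{13 + 32} b{\left(-117 \right)} = \sqrt{13 + 32} \cdot 61 = \sqrt{45} \cdot 61 = 3 \sqrt{5} \cdot 61 = 183 \sqrt{5}$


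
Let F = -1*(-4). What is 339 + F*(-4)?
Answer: 323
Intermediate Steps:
F = 4
339 + F*(-4) = 339 + 4*(-4) = 339 - 16 = 323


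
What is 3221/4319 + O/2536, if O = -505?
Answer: 5987361/10952984 ≈ 0.54664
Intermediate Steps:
3221/4319 + O/2536 = 3221/4319 - 505/2536 = 5987361/10952984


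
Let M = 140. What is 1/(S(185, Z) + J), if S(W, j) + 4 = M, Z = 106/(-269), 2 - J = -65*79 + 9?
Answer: 1/5264 ≈ 0.00018997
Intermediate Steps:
J = 5128 (J = 2 - (-65*79 + 9) = 2 - (-5135 + 9) = 2 - 1*(-5126) = 2 + 5126 = 5128)
Z = -106/269 (Z = 106*(-1/269) = -106/269 ≈ -0.39405)
S(W, j) = 136 (S(W, j) = -4 + 140 = 136)
1/(S(185, Z) + J) = 1/(136 + 5128) = 1/5264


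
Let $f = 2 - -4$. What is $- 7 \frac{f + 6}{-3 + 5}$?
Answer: $-42$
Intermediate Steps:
$f = 6$ ($f = 2 + 4 = 6$)
$- 7 \frac{f + 6}{-3 + 5} = - 7 \frac{6 + 6}{-3 + 5} = - 7 \cdot \frac{12}{2} = - 7 \cdot 12 \cdot \frac{1}{2} = \left(-7\right) 6 = -42$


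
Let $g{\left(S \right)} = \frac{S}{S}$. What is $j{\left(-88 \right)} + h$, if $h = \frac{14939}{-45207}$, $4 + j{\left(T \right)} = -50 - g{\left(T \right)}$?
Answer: $- \frac{2501324}{45207} \approx -55.33$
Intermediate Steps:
$g{\left(S \right)} = 1$
$j{\left(T \right)} = -55$ ($j{\left(T \right)} = -4 - 51 = -55$)
$h = - \frac{14939}{45207}$ ($h = 14939 \left(- \frac{1}{45207}\right) = - \frac{14939}{45207} \approx -0.33046$)
$j{\left(-88 \right)} + h = -55 - \frac{14939}{45207} = - \frac{2501324}{45207}$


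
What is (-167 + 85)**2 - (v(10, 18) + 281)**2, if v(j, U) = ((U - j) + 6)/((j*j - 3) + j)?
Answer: -827883485/11449 ≈ -72311.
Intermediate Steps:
v(j, U) = (6 + U - j)/(-3 + j + j**2) (v(j, U) = (6 + U - j)/((j**2 - 3) + j) = (6 + U - j)/((-3 + j**2) + j) = (6 + U - j)/(-3 + j + j**2))
(-167 + 85)**2 - (v(10, 18) + 281)**2 = (-167 + 85)**2 - ((6 + 18 - 1*10)/(-3 + 10 + 10**2) + 281)**2 = (-82)**2 - ((6 + 18 - 10)/(-3 + 10 + 100) + 281)**2 = 6724 - (14/107 + 281)**2 = 6724 - (30081/107)**2 = 6724 - 1*904866561/11449 = 6724 - 904866561/11449 = -827883485/11449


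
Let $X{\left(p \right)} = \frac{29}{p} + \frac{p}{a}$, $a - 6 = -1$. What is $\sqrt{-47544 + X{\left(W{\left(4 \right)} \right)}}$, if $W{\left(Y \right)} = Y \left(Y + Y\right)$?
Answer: $\frac{i \sqrt{76058710}}{40} \approx 218.03 i$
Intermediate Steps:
$a = 5$ ($a = 6 - 1 = 5$)
$W{\left(Y \right)} = 2 Y^{2}$ ($W{\left(Y \right)} = Y 2 Y = 2 Y^{2}$)
$X{\left(p \right)} = \frac{29}{p} + \frac{p}{5}$
$\sqrt{-47544 + X{\left(W{\left(4 \right)} \right)}} = \sqrt{-47544 + \left(\frac{29}{2 \cdot 4^{2}} + \frac{2 \cdot 4^{2}}{5}\right)} = \sqrt{-47544 + \left(\frac{29}{2 \cdot 16} + \frac{2 \cdot 16}{5}\right)} = \sqrt{-47544 + \left(\frac{29}{32} + \frac{1}{5} \cdot 32\right)} = \sqrt{-47544 + \left(29 \cdot \frac{1}{32} + \frac{32}{5}\right)} = \sqrt{-47544 + \left(\frac{29}{32} + \frac{32}{5}\right)} = \sqrt{-47544 + \frac{1169}{160}} = \sqrt{- \frac{7605871}{160}} = \frac{i \sqrt{76058710}}{40}$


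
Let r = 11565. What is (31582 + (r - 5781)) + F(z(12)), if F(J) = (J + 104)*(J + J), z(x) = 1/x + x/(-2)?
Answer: 2606785/72 ≈ 36205.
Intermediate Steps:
z(x) = 1/x - x/2 (z(x) = 1/x + x*(-1/2) = 1/x - x/2)
F(J) = 2*J*(104 + J) (F(J) = (104 + J)*(2*J) = 2*J*(104 + J))
(31582 + (r - 5781)) + F(z(12)) = (31582 + (11565 - 5781)) + 2*(1/12 - 1/2*12)*(104 + (1/12 - 1/2*12)) = (31582 + 5784) + 2*(1/12 - 6)*(104 + (1/12 - 6)) = 37366 + 2*(-71/12)*(104 - 71/12) = 37366 + 2*(-71/12)*(1177/12) = 37366 - 83567/72 = 2606785/72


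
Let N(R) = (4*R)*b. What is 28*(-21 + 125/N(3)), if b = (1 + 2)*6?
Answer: -30877/54 ≈ -571.80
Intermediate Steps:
b = 18 (b = 3*6 = 18)
N(R) = 72*R (N(R) = (4*R)*18 = 72*R)
28*(-21 + 125/N(3)) = 28*(-21 + 125/((72*3))) = 28*(-21 + 125/216) = 28*(-4411/216) = -30877/54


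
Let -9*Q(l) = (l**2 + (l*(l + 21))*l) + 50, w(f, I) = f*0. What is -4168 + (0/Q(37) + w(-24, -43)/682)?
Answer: -4168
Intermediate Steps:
w(f, I) = 0
Q(l) = -50/9 - l**2/9 - l**2*(21 + l)/9 (Q(l) = -((l**2 + (l*(l + 21))*l) + 50)/9 = -((l**2 + (l*(21 + l))*l) + 50)/9 = -((l**2 + l**2*(21 + l)) + 50)/9 = -(50 + l**2 + l**2*(21 + l))/9 = -50/9 - l**2/9 - l**2*(21 + l)/9)
-4168 + (0/Q(37) + w(-24, -43)/682) = -4168 + (0/(-50/9 - 22/9*37**2 - 1/9*37**3) + 0/682) = -4168 + (0/(-50/9 - 22/9*1369 - 1/9*50653) + 0*(1/682)) = -4168 + (0/(-50/9 - 30118/9 - 50653/9) + 0) = -4168 + (0/(-80821/9) + 0) = -4168 + (0*(-9/80821) + 0) = -4168 + (0 + 0) = -4168 + 0 = -4168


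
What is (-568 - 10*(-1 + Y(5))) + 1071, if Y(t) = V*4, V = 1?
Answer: 473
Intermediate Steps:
Y(t) = 4 (Y(t) = 1*4 = 4)
(-568 - 10*(-1 + Y(5))) + 1071 = (-568 - 10*(-1 + 4)) + 1071 = (-568 - 10*3) + 1071 = (-568 - 30) + 1071 = -598 + 1071 = 473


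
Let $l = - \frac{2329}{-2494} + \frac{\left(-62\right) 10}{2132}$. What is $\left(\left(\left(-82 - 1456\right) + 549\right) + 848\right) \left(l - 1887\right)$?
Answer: $\frac{353562870267}{1329302} \approx 2.6598 \cdot 10^{5}$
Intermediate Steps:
$l = \frac{854787}{1329302}$ ($l = \left(-2329\right) \left(- \frac{1}{2494}\right) - \frac{155}{533} = \frac{2329}{2494} - \frac{155}{533} = \frac{854787}{1329302} \approx 0.64303$)
$\left(\left(\left(-82 - 1456\right) + 549\right) + 848\right) \left(l - 1887\right) = \left(\left(\left(-82 - 1456\right) + 549\right) + 848\right) \left(\frac{854787}{1329302} - 1887\right) = \left(\left(-1538 + 549\right) + 848\right) \left(- \frac{2507538087}{1329302}\right) = \left(-989 + 848\right) \left(- \frac{2507538087}{1329302}\right) = \left(-141\right) \left(- \frac{2507538087}{1329302}\right) = \frac{353562870267}{1329302}$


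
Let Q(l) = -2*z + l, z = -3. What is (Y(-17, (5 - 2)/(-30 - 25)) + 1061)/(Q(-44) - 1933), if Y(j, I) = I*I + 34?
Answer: -1104128/1987425 ≈ -0.55556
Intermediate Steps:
Q(l) = 6 + l (Q(l) = -2*(-3) + l = 6 + l)
Y(j, I) = 34 + I² (Y(j, I) = I² + 34 = 34 + I²)
(Y(-17, (5 - 2)/(-30 - 25)) + 1061)/(Q(-44) - 1933) = ((34 + ((5 - 2)/(-30 - 25))²) + 1061)/((6 - 44) - 1933) = ((34 + (3/(-55))²) + 1061)/(-38 - 1933) = ((34 + (3*(-1/55))²) + 1061)/(-1971) = ((34 + (-3/55)²) + 1061)*(-1/1971) = ((34 + 9/3025) + 1061)*(-1/1971) = (102859/3025 + 1061)*(-1/1971) = (3312384/3025)*(-1/1971) = -1104128/1987425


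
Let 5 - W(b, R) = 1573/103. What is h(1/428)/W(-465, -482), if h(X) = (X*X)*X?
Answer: -103/82950111616 ≈ -1.2417e-9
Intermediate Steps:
W(b, R) = -1058/103 (W(b, R) = 5 - 1573/103 = -1058/103)
h(X) = X³ (h(X) = X²*X = X³)
h(1/428)/W(-465, -482) = (1/428)³/(-1058/103) = (1/428)³*(-103/1058) = (1/78402752)*(-103/1058) = -103/82950111616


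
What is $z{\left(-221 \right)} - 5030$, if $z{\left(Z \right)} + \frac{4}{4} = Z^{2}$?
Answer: $43810$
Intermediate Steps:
$z{\left(Z \right)} = -1 + Z^{2}$
$z{\left(-221 \right)} - 5030 = \left(-1 + \left(-221\right)^{2}\right) - 5030 = \left(-1 + 48841\right) - 5030 = 48840 - 5030 = 43810$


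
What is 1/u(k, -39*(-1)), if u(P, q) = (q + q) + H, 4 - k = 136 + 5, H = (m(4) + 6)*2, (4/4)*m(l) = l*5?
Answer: 1/130 ≈ 0.0076923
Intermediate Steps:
m(l) = 5*l (m(l) = l*5 = 5*l)
H = 52 (H = (5*4 + 6)*2 = (20 + 6)*2 = 26*2 = 52)
k = -137 (k = 4 - (136 + 5) = 4 - 1*141 = 4 - 141 = -137)
u(P, q) = 52 + 2*q (u(P, q) = (q + q) + 52 = 2*q + 52 = 52 + 2*q)
1/u(k, -39*(-1)) = 1/(52 + 2*(-39*(-1))) = 1/(52 + 2*39) = 1/(52 + 78) = 1/130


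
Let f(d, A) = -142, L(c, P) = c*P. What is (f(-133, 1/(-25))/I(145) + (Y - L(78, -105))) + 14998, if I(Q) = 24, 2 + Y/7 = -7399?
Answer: -343499/12 ≈ -28625.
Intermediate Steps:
Y = -51807 (Y = -14 + 7*(-7399) = -14 - 51793 = -51807)
L(c, P) = P*c
(f(-133, 1/(-25))/I(145) + (Y - L(78, -105))) + 14998 = (-142/24 + (-51807 - (-105)*78)) + 14998 = (-142*1/24 + (-51807 - 1*(-8190))) + 14998 = (-71/12 + (-51807 + 8190)) + 14998 = (-71/12 - 43617) + 14998 = -523475/12 + 14998 = -343499/12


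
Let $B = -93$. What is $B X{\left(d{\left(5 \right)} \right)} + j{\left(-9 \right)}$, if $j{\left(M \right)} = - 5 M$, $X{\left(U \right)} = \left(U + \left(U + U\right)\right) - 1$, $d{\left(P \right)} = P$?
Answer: $-1257$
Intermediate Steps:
$X{\left(U \right)} = -1 + 3 U$ ($X{\left(U \right)} = \left(U + 2 U\right) - 1 = 3 U - 1 = -1 + 3 U$)
$B X{\left(d{\left(5 \right)} \right)} + j{\left(-9 \right)} = - 93 \left(-1 + 3 \cdot 5\right) - -45 = - 93 \left(-1 + 15\right) + 45 = \left(-93\right) 14 + 45 = -1302 + 45 = -1257$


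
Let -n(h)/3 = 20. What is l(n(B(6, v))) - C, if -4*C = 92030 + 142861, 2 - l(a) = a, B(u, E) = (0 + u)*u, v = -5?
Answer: 235139/4 ≈ 58785.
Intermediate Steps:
B(u, E) = u² (B(u, E) = u*u = u²)
n(h) = -60 (n(h) = -3*20 = -60)
l(a) = 2 - a
C = -234891/4 (C = -(92030 + 142861)/4 = -¼*234891 = -234891/4 ≈ -58723.)
l(n(B(6, v))) - C = (2 - 1*(-60)) - 1*(-234891/4) = (2 + 60) + 234891/4 = 62 + 234891/4 = 235139/4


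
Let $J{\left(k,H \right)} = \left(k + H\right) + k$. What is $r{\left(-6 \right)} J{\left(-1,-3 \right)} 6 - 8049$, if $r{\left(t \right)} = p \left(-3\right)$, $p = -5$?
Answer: $-8499$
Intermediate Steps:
$J{\left(k,H \right)} = H + 2 k$ ($J{\left(k,H \right)} = \left(H + k\right) + k = H + 2 k$)
$r{\left(t \right)} = 15$ ($r{\left(t \right)} = \left(-5\right) \left(-3\right) = 15$)
$r{\left(-6 \right)} J{\left(-1,-3 \right)} 6 - 8049 = 15 \left(-3 + 2 \left(-1\right)\right) 6 - 8049 = 15 \left(-3 - 2\right) 6 - 8049 = 15 \left(-5\right) 6 - 8049 = \left(-75\right) 6 - 8049 = -450 - 8049 = -8499$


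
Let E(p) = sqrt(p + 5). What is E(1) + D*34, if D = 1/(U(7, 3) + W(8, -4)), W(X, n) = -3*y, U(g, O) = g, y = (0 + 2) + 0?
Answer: 34 + sqrt(6) ≈ 36.449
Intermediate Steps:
y = 2 (y = 2 + 0 = 2)
W(X, n) = -6 (W(X, n) = -3*2 = -6)
D = 1 (D = 1/(7 - 6) = 1/1 = 1)
E(p) = sqrt(5 + p)
E(1) + D*34 = sqrt(5 + 1) + 1*34 = sqrt(6) + 34 = 34 + sqrt(6)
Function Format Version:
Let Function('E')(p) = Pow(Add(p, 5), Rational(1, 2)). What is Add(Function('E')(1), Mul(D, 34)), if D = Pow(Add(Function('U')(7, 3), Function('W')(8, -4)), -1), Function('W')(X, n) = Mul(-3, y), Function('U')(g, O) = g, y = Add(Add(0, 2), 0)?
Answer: Add(34, Pow(6, Rational(1, 2))) ≈ 36.449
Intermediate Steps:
y = 2 (y = Add(2, 0) = 2)
Function('W')(X, n) = -6 (Function('W')(X, n) = Mul(-3, 2) = -6)
D = 1 (D = Pow(Add(7, -6), -1) = Pow(1, -1) = 1)
Function('E')(p) = Pow(Add(5, p), Rational(1, 2))
Add(Function('E')(1), Mul(D, 34)) = Add(Pow(Add(5, 1), Rational(1, 2)), Mul(1, 34)) = Add(Pow(6, Rational(1, 2)), 34) = Add(34, Pow(6, Rational(1, 2)))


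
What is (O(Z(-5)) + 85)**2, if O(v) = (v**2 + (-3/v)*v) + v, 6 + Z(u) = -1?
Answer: 15376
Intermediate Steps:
Z(u) = -7 (Z(u) = -6 - 1 = -7)
O(v) = -3 + v + v**2 (O(v) = (v**2 - 3) + v = (-3 + v**2) + v = -3 + v + v**2)
(O(Z(-5)) + 85)**2 = ((-3 - 7 + (-7)**2) + 85)**2 = ((-3 - 7 + 49) + 85)**2 = (39 + 85)**2 = 124**2 = 15376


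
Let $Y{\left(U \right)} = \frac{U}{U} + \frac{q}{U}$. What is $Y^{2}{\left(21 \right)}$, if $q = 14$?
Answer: $\frac{25}{9} \approx 2.7778$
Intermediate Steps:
$Y{\left(U \right)} = 1 + \frac{14}{U}$ ($Y{\left(U \right)} = \frac{U}{U} + \frac{14}{U} = 1 + \frac{14}{U}$)
$Y^{2}{\left(21 \right)} = \left(\frac{14 + 21}{21}\right)^{2} = \left(\frac{1}{21} \cdot 35\right)^{2} = \left(\frac{5}{3}\right)^{2} = \frac{25}{9}$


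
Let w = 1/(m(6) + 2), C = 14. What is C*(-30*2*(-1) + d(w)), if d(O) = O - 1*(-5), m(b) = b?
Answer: 3647/4 ≈ 911.75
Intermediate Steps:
w = ⅛ (w = 1/(6 + 2) = 1/8 = ⅛ ≈ 0.12500)
d(O) = 5 + O (d(O) = O + 5 = 5 + O)
C*(-30*2*(-1) + d(w)) = 14*(-30*2*(-1) + (5 + ⅛)) = 14*(-5*12*(-1) + 41/8) = 14*(-60*(-1) + 41/8) = 14*(60 + 41/8) = 14*(521/8) = 3647/4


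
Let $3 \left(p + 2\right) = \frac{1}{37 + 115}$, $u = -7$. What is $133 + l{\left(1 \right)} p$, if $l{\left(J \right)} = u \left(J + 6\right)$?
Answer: $\frac{105287}{456} \approx 230.89$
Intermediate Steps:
$p = - \frac{911}{456}$ ($p = -2 + \frac{1}{3 \left(37 + 115\right)} = -2 + \frac{1}{3 \cdot 152} = -2 + \frac{1}{3} \cdot \frac{1}{152} = -2 + \frac{1}{456} = - \frac{911}{456} \approx -1.9978$)
$l{\left(J \right)} = -42 - 7 J$ ($l{\left(J \right)} = - 7 \left(J + 6\right) = - 7 \left(6 + J\right) = -42 - 7 J$)
$133 + l{\left(1 \right)} p = 133 + \left(-42 - 7\right) \left(- \frac{911}{456}\right) = 133 - - \frac{44639}{456} = 133 + \frac{44639}{456} = \frac{105287}{456}$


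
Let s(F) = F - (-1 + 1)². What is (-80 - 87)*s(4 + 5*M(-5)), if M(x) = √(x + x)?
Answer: -668 - 835*I*√10 ≈ -668.0 - 2640.5*I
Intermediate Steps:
M(x) = √2*√x (M(x) = √(2*x) = √2*√x)
s(F) = F (s(F) = F - 1*0² = F - 1*0 = F + 0 = F)
(-80 - 87)*s(4 + 5*M(-5)) = (-80 - 87)*(4 + 5*(√2*√(-5))) = -167*(4 + 5*(√2*(I*√5))) = -167*(4 + 5*(I*√10)) = -167*(4 + 5*I*√10) = -668 - 835*I*√10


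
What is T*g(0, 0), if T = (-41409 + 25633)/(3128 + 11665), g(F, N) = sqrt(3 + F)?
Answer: -15776*sqrt(3)/14793 ≈ -1.8471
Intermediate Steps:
T = -15776/14793 ≈ -1.0665
T*g(0, 0) = -15776*sqrt(3 + 0)/14793 = -15776*sqrt(3)/14793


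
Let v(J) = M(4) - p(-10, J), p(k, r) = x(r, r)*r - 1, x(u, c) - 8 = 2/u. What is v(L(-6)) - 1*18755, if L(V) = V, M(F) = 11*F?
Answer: -18664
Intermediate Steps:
x(u, c) = 8 + 2/u
p(k, r) = -1 + r*(8 + 2/r) (p(k, r) = (8 + 2/r)*r - 1 = r*(8 + 2/r) - 1 = -1 + r*(8 + 2/r))
v(J) = 43 - 8*J (v(J) = 11*4 - (1 + 8*J) = 44 + (-1 - 8*J) = 43 - 8*J)
v(L(-6)) - 1*18755 = (43 - 8*(-6)) - 1*18755 = (43 + 48) - 18755 = 91 - 18755 = -18664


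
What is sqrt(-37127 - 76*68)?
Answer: I*sqrt(42295) ≈ 205.66*I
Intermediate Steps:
sqrt(-37127 - 76*68) = sqrt(-37127 - 5168) = sqrt(-42295) = I*sqrt(42295)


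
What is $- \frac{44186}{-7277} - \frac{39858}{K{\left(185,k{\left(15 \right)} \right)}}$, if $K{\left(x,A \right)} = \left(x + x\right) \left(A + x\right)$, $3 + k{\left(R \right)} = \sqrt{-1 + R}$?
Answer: $\frac{17447176321}{3183869425} + \frac{2847 \sqrt{14}}{875050} \approx 5.492$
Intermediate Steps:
$k{\left(R \right)} = -3 + \sqrt{-1 + R}$
$K{\left(x,A \right)} = 2 x \left(A + x\right)$
$- \frac{44186}{-7277} - \frac{39858}{K{\left(185,k{\left(15 \right)} \right)}} = - \frac{44186}{-7277} - \frac{39858}{2 \cdot 185 \left(\left(-3 + \sqrt{-1 + 15}\right) + 185\right)} = \left(-44186\right) \left(- \frac{1}{7277}\right) - \frac{39858}{2 \cdot 185 \left(\left(-3 + \sqrt{14}\right) + 185\right)} = \frac{44186}{7277} - \frac{39858}{2 \cdot 185 \left(182 + \sqrt{14}\right)} = \frac{44186}{7277} - \frac{39858}{67340 + 370 \sqrt{14}}$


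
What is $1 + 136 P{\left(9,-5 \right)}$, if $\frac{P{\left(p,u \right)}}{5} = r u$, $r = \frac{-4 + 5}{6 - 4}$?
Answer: $-1699$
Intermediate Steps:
$r = \frac{1}{2}$ ($r = 1 \cdot \frac{1}{2} = \frac{1}{2} \approx 0.5$)
$P{\left(p,u \right)} = \frac{5 u}{2}$ ($P{\left(p,u \right)} = 5 \frac{u}{2} = \frac{5 u}{2}$)
$1 + 136 P{\left(9,-5 \right)} = 1 + 136 \cdot \frac{5}{2} \left(-5\right) = 1 + 136 \left(- \frac{25}{2}\right) = 1 - 1700 = -1699$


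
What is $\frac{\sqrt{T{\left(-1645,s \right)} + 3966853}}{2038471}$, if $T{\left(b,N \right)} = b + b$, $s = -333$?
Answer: $\frac{\sqrt{3963563}}{2038471} \approx 0.00097665$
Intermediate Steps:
$T{\left(b,N \right)} = 2 b$
$\frac{\sqrt{T{\left(-1645,s \right)} + 3966853}}{2038471} = \frac{\sqrt{2 \left(-1645\right) + 3966853}}{2038471} = \sqrt{-3290 + 3966853} \cdot \frac{1}{2038471} = \sqrt{3963563} \cdot \frac{1}{2038471} = \frac{\sqrt{3963563}}{2038471}$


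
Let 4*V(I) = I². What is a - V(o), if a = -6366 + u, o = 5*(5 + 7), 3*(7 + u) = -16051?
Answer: -37870/3 ≈ -12623.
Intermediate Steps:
u = -16072/3 (u = -7 + (⅓)*(-16051) = -7 - 16051/3 = -16072/3 ≈ -5357.3)
o = 60 (o = 5*12 = 60)
a = -35170/3 (a = -6366 - 16072/3 = -35170/3 ≈ -11723.)
V(I) = I²/4
a - V(o) = -35170/3 - 60²/4 = -35170/3 - 3600/4 = -35170/3 - 1*900 = -35170/3 - 900 = -37870/3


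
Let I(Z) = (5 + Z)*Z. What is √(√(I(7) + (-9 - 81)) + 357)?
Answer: √(357 + I*√6) ≈ 18.895 + 0.06482*I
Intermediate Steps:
I(Z) = Z*(5 + Z)
√(√(I(7) + (-9 - 81)) + 357) = √(√(7*(5 + 7) + (-9 - 81)) + 357) = √(√(7*12 - 90) + 357) = √(√(84 - 90) + 357) = √(√(-6) + 357) = √(I*√6 + 357) = √(357 + I*√6)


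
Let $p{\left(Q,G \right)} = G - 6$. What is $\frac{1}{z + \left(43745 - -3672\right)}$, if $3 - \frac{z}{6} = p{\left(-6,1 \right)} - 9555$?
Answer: $\frac{1}{104795} \approx 9.5424 \cdot 10^{-6}$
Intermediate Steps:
$p{\left(Q,G \right)} = -6 + G$
$z = 57378$ ($z = 18 - 6 \left(\left(-6 + 1\right) - 9555\right) = 18 - 6 \left(-5 - 9555\right) = 18 - -57360 = 18 + 57360 = 57378$)
$\frac{1}{z + \left(43745 - -3672\right)} = \frac{1}{57378 + \left(43745 - -3672\right)} = \frac{1}{57378 + \left(43745 + 3672\right)} = \frac{1}{57378 + 47417} = \frac{1}{104795}$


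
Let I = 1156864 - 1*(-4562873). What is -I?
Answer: -5719737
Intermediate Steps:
I = 5719737 (I = 1156864 + 4562873 = 5719737)
-I = -1*5719737 = -5719737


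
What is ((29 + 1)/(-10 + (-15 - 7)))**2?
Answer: 225/256 ≈ 0.87891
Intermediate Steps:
((29 + 1)/(-10 + (-15 - 7)))**2 = (30/(-10 - 22))**2 = (30/(-32))**2 = (30*(-1/32))**2 = (-15/16)**2 = 225/256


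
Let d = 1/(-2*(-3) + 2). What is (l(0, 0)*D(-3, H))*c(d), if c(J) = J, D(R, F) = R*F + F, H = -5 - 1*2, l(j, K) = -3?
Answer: -21/4 ≈ -5.2500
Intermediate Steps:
H = -7 (H = -5 - 2 = -7)
D(R, F) = F + F*R (D(R, F) = F*R + F = F + F*R)
d = ⅛ (d = 1/(6 + 2) = 1/8 = ⅛ ≈ 0.12500)
(l(0, 0)*D(-3, H))*c(d) = -(-21)*(1 - 3)*(⅛) = -(-21)*(-2)*(⅛) = -3*14*(⅛) = -42*⅛ = -21/4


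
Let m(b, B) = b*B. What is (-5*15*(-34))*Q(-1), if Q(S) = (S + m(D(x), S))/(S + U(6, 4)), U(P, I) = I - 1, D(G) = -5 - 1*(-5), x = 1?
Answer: -1275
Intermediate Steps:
D(G) = 0 (D(G) = -5 + 5 = 0)
U(P, I) = -1 + I
m(b, B) = B*b
Q(S) = S/(3 + S) (Q(S) = (S + S*0)/(S + (-1 + 4)) = (S + 0)/(S + 3) = S/(3 + S))
(-5*15*(-34))*Q(-1) = (-5*15*(-34))*(-1/(3 - 1)) = (-75*(-34))*(-1/2) = 2550*(-1*½) = 2550*(-½) = -1275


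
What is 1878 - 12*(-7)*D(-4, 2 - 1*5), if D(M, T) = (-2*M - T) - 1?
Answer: 2718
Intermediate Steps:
D(M, T) = -1 - T - 2*M (D(M, T) = (-T - 2*M) - 1 = -1 - T - 2*M)
1878 - 12*(-7)*D(-4, 2 - 1*5) = 1878 - 12*(-7)*(-1 - (2 - 1*5) - 2*(-4)) = 1878 - (-84)*(-1 - (2 - 5) + 8) = 1878 - (-84)*(-1 - 1*(-3) + 8) = 1878 - (-84)*(-1 + 3 + 8) = 1878 - (-84)*10 = 1878 - 1*(-840) = 1878 + 840 = 2718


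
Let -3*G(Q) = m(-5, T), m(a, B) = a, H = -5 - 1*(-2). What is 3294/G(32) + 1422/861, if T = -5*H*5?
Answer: 2838504/1435 ≈ 1978.1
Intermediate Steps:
H = -3 (H = -5 + 2 = -3)
T = 75 (T = -5*(-3)*5 = 15*5 = 75)
G(Q) = 5/3 (G(Q) = -⅓*(-5) = 5/3)
3294/G(32) + 1422/861 = 3294/(5/3) + 1422/861 = 3294*(⅗) + 1422*(1/861) = 9882/5 + 474/287 = 2838504/1435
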